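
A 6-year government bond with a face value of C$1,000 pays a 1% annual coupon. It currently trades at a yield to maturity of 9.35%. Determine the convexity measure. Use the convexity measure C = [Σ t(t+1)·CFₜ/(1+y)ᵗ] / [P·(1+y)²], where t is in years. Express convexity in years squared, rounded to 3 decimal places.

With y = 0.0935:
  t   CF        PV=CF/(1+0.0935)^t    t·PV        t(t+1)·PV
  1        10.00         9.1449         9.1449          18.2899
  2        10.00         8.3630        16.7260          50.1780
  3        10.00         7.6479        22.9438          91.7751
  4        10.00         6.9940        27.9759         139.8797
  5        10.00         6.3960        31.9798         191.8789
  6     1,010.00       590.7567     3,544.5401      24,811.7810
  Σ                    629.3025     3,653.3107      25,303.7828
P = 629.3025.
Convexity = Σ t(t+1)·PV / [P·(1+y)²] = 25,303.7828 / (629.3025 × 1.195742) = 33.62702.

33.627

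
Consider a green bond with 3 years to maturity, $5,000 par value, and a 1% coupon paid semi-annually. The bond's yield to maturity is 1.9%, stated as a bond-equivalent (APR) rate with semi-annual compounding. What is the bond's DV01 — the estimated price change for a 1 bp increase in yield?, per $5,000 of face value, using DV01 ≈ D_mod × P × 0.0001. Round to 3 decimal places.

Periodic yield y = 0.0095.
  t   CF        PV=CF/(1+0.0095)^t    t·PV
  1        25.00        24.7647        24.7647
  2        25.00        24.5317        49.0634
  3        25.00        24.3008        72.9025
  4        25.00        24.0721        96.2886
  5        25.00        23.8456       119.2280
  6     5,025.00     4,747.8624    28,487.1746
  Σ                  4,869.3774    28,849.4217
P = 4,869.3774; D_Mac = 5.92466 half-year periods = 2.96233 yrs; D_mod = 2.93445 yrs.
DV01 ≈ 2.93445 × 4,869.3774 × 0.0001 = 1.428897.

$1.429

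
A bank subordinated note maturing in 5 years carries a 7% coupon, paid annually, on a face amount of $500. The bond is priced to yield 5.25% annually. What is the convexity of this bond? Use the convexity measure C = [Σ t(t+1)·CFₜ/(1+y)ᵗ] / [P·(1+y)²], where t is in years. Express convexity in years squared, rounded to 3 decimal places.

With y = 0.0525:
  t   CF        PV=CF/(1+0.0525)^t    t·PV        t(t+1)·PV
  1        35.00        33.2542        33.2542          66.5083
  2        35.00        31.5954        63.1908         189.5724
  3        35.00        30.0194        90.0581         360.2326
  4        35.00        28.5220       114.0879         570.4395
  5       535.00       414.2316     2,071.1582      12,426.9489
  Σ                    537.6225     2,371.7492      13,613.7018
P = 537.6225.
Convexity = Σ t(t+1)·PV / [P·(1+y)²] = 13,613.7018 / (537.6225 × 1.107756) = 22.85886.

22.859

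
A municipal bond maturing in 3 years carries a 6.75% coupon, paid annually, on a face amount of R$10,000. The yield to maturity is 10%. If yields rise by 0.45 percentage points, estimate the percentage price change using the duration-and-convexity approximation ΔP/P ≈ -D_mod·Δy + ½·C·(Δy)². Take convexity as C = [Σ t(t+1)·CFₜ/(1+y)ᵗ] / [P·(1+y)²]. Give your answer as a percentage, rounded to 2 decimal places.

-1.14%

With y = 0.1:
  t   CF        PV=CF/(1+0.1)^t    t·PV        t(t+1)·PV
  1       675.00       613.6364       613.6364       1,227.2727
  2       675.00       557.8512     1,115.7025       3,347.1074
  3    10,675.00     8,020.2855    24,060.8565      96,243.4260
  Σ                  9,191.7731    25,790.1953     100,817.8062
P = 9,191.7731; D_Mac = 2.80579 yrs; D_mod = 2.55072 yrs; C = 9.06468.
Duration effect: -2.55072 × (+0.0045) = -0.011478
Convexity effect: 0.5 × 9.06468 × (0.0045)² = +0.0000918
ΔP/P ≈ -0.011478 + 0.0000918 = -0.011386 = -1.1386%.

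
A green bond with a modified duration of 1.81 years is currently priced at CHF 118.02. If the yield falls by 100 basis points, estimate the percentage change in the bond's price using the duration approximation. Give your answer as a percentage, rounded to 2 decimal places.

Duration approximation: ΔP/P ≈ -D_mod · Δy = -1.81 × (-0.01) = +0.018100.
As a percentage: +1.8100%.

+1.81%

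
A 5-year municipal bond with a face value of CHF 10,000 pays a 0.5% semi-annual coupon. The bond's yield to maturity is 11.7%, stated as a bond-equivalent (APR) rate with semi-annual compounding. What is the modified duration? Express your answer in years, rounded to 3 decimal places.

4.649 years

Periodic yield y = 0.0585. First find Macaulay duration:
  t   CF        PV=CF/(1+0.0585)^t    t·PV
  1        25.00        23.6183        23.6183
  2        25.00        22.3130        44.6260
  3        25.00        21.0798        63.2395
  4        25.00        19.9148        79.6593
  5        25.00        18.8142        94.0710
  6        25.00        17.7744       106.6464
  7        25.00        16.7921       117.5444
  8        25.00        15.8640       126.9121
  9        25.00        14.9873       134.8853
  10   10,025.00     5,677.7434    56,777.4336
  Σ                  5,848.9013    57,568.6360
P = 5,848.9013; Macaulay duration = 57,568.6360 / 5,848.9013 = 9.84264 half-year periods = 4.92132 years.
Modified duration = D_Mac / (1 + y) = 4.92132 / 1.0585 = 4.64933 years.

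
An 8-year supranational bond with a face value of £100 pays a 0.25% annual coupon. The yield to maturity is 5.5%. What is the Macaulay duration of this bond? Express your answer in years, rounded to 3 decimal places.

7.910 years

Periodic yield y = 0.055. Discount each cash flow and weight by its year:
  t   CF        PV=CF/(1+0.055)^t    t·PV
  1         0.25         0.2370         0.2370
  2         0.25         0.2246         0.4492
  3         0.25         0.2129         0.6387
  4         0.25         0.2018         0.8072
  5         0.25         0.1913         0.9564
  6         0.25         0.1813         1.0879
  7         0.25         0.1719         1.2030
  8       100.25        65.3228       522.5823
  Σ                     66.7435       527.9617
Price P = Σ PV = 66.7435.
Macaulay duration = Σ(t·PV) / P = 527.9617 / 66.7435 = 7.91031 years.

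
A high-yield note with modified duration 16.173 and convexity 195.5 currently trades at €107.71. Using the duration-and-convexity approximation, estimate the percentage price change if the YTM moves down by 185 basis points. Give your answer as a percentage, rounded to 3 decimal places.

+33.266%

Duration effect: -D_mod·Δy = -16.173 × (-0.0185) = +0.2992005
Convexity effect: ½·C·(Δy)² = 0.5 × 195.5 × (-0.0185)² = +0.0334549375
ΔP/P ≈ +0.2992005 + 0.0334549375 = +0.3326554375
= +33.26554375%.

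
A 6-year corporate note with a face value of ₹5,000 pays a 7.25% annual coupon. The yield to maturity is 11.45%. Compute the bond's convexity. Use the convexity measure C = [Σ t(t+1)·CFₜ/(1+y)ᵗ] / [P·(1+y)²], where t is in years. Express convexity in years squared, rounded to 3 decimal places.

26.184

With y = 0.1145:
  t   CF        PV=CF/(1+0.1145)^t    t·PV        t(t+1)·PV
  1       362.50       325.2580       325.2580         650.5159
  2       362.50       291.8420       583.6841       1,751.0523
  3       362.50       261.8592       785.5775       3,142.3101
  4       362.50       234.9566       939.8266       4,699.1328
  5       362.50       210.8180     1,054.0899       6,324.5394
  6     5,362.50     2,798.2523    16,789.5138     117,526.5963
  Σ                  4,122.9861    20,477.9498     134,094.1468
P = 4,122.9861.
Convexity = Σ t(t+1)·PV / [P·(1+y)²] = 134,094.1468 / (4,122.9861 × 1.242110) = 26.18411.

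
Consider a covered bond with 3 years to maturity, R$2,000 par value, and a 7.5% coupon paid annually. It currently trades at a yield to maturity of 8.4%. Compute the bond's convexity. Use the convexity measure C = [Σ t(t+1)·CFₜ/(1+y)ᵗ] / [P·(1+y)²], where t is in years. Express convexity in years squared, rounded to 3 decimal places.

9.276

With y = 0.084:
  t   CF        PV=CF/(1+0.084)^t    t·PV        t(t+1)·PV
  1       150.00       138.3764       138.3764         276.7528
  2       150.00       127.6535       255.3070         765.9209
  3     2,150.00     1,687.9152     5,063.7455      20,254.9819
  Σ                  1,953.9450     5,457.4288      21,297.6556
P = 1,953.9450.
Convexity = Σ t(t+1)·PV / [P·(1+y)²] = 21,297.6556 / (1,953.9450 × 1.175056) = 9.27600.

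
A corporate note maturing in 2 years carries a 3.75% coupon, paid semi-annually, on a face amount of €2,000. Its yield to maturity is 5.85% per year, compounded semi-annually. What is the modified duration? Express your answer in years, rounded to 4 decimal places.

Periodic yield y = 0.02925. First find Macaulay duration:
  t   CF        PV=CF/(1+0.02925)^t    t·PV
  1        37.50        36.4343        36.4343
  2        37.50        35.3989        70.7978
  3        37.50        34.3929       103.1787
  4     2,037.50     1,815.5747     7,262.2987
  Σ                  1,921.8007     7,472.7094
P = 1,921.8007; Macaulay duration = 7,472.7094 / 1,921.8007 = 3.88839 half-year periods = 1.94419 years.
Modified duration = D_Mac / (1 + y) = 1.94419 / 1.02925 = 1.88894 years.

1.8889 years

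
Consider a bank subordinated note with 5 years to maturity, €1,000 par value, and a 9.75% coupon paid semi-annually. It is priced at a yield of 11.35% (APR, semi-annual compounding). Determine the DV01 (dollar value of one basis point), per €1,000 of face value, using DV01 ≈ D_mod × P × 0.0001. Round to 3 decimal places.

€0.359

Periodic yield y = 0.05675.
  t   CF        PV=CF/(1+0.05675)^t    t·PV
  1        48.75        46.1320        46.1320
  2        48.75        43.6546        87.3092
  3        48.75        41.3103       123.9308
  4        48.75        39.0918       156.3672
  5        48.75        36.9925       184.9624
  6        48.75        35.0059       210.0353
  7        48.75        33.1260       231.8819
  8        48.75        31.3470       250.7763
  9        48.75        29.6636       266.9727
  10    1,048.75       603.8783     6,038.7828
  Σ                    940.2020     7,597.1505
P = 940.2020; D_Mac = 8.08034 half-year periods = 4.04017 yrs; D_mod = 3.82320 yrs.
DV01 ≈ 3.82320 × 940.2020 × 0.0001 = 0.359458.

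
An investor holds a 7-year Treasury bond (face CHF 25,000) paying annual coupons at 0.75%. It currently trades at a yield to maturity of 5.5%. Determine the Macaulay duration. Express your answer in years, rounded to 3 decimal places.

Periodic yield y = 0.055. Discount each cash flow and weight by its year:
  t   CF        PV=CF/(1+0.055)^t    t·PV
  1       187.50       177.7251       177.7251
  2       187.50       168.4598       336.9197
  3       187.50       159.6776       479.0327
  4       187.50       151.3531       605.4126
  5       187.50       143.4627       717.3135
  6       187.50       135.9836       815.9016
  7    25,187.50    17,314.8146   121,203.7023
  Σ                 18,251.4765   124,336.0073
Price P = Σ PV = 18,251.4765.
Macaulay duration = Σ(t·PV) / P = 124,336.0073 / 18,251.4765 = 6.81238 years.

6.812 years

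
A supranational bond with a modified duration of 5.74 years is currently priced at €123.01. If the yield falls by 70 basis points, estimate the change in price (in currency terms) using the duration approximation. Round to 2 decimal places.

Duration approximation: ΔP/P ≈ -D_mod · Δy = -5.74 × (-0.007) = +0.040180.
ΔP ≈ 123.01 × (+0.040180) = +4.9425418.

+€4.94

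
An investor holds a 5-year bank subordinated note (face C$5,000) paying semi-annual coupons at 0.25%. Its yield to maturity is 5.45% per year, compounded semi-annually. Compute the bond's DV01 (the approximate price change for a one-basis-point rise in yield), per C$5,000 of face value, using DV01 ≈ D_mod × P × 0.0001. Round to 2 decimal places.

C$1.87

Periodic yield y = 0.02725.
  t   CF        PV=CF/(1+0.02725)^t    t·PV
  1         6.25         6.0842         6.0842
  2         6.25         5.9228        11.8456
  3         6.25         5.7657        17.2971
  4         6.25         5.6127        22.4510
  5         6.25         5.4639        27.3193
  6         6.25         5.3189        31.9135
  7         6.25         5.1778        36.2447
  8         6.25         5.0405        40.3237
  9         6.25         4.9068        44.1608
  10    5,006.25     3,826.0535    38,260.5346
  Σ                  3,875.3467    38,498.1746
P = 3,875.3467; D_Mac = 9.93412 half-year periods = 4.96706 yrs; D_mod = 4.83530 yrs.
DV01 ≈ 4.83530 × 3,875.3467 × 0.0001 = 1.873846.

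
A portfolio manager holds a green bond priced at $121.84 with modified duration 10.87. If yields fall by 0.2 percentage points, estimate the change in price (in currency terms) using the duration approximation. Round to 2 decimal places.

+$2.65

Duration approximation: ΔP/P ≈ -D_mod · Δy = -10.87 × (-0.002) = +0.021740.
ΔP ≈ 121.84 × (+0.021740) = +2.6488016.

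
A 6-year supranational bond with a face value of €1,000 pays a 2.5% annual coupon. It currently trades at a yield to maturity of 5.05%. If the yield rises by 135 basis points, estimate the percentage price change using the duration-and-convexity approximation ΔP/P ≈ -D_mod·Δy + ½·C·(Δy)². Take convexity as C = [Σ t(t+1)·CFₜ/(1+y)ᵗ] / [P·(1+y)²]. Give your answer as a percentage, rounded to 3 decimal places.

-6.899%

With y = 0.0505:
  t   CF        PV=CF/(1+0.0505)^t    t·PV        t(t+1)·PV
  1        25.00        23.7982        23.7982          47.5964
  2        25.00        22.6542        45.3083         135.9249
  3        25.00        21.5651        64.6954         258.7814
  4        25.00        20.5284        82.1137         410.5686
  5        25.00        19.5416        97.7079         586.2475
  6     1,025.00       762.6891     4,576.1344      32,032.9411
  Σ                    870.7766     4,889.7579      33,472.0600
P = 870.7766; D_Mac = 5.61540 yrs; D_mod = 5.34545 yrs; C = 34.83242.
Duration effect: -5.34545 × (+0.0135) = -0.072164
Convexity effect: 0.5 × 34.83242 × (0.0135)² = +0.0031741
ΔP/P ≈ -0.072164 + 0.0031741 = -0.068990 = -6.8990%.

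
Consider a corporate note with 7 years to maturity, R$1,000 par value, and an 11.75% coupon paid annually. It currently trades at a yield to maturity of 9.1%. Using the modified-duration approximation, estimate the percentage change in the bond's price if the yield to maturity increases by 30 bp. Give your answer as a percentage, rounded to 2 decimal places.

Periodic yield y = 0.091. Modified duration first:
  t   CF        PV=CF/(1+0.091)^t    t·PV
  1       117.50       107.6994       107.6994
  2       117.50        98.7162       197.4324
  3       117.50        90.4823       271.4469
  4       117.50        82.9352       331.7408
  5       117.50        76.0176       380.0880
  6       117.50        69.6770       418.0619
  7     1,117.50       607.3993     4,251.7950
  Σ                  1,132.9269     5,958.2643
P = 1,132.9269; D_Mac = 5.25918 yrs; D_mod = 5.25918/(1+0.091) = 4.82051 yrs.
ΔP/P ≈ -D_mod · Δy = -4.82051 × (+0.003) = -0.014462 = -1.4462%.

-1.45%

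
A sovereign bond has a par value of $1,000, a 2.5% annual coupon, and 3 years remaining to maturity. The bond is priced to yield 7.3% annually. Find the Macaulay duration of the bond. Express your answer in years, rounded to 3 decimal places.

2.922 years

Periodic yield y = 0.073. Discount each cash flow and weight by its year:
  t   CF        PV=CF/(1+0.073)^t    t·PV
  1        25.00        23.2992        23.2992
  2        25.00        21.7140        43.4281
  3     1,025.00       829.7069     2,489.1207
  Σ                    874.7201     2,555.8479
Price P = Σ PV = 874.7201.
Macaulay duration = Σ(t·PV) / P = 2,555.8479 / 874.7201 = 2.92190 years.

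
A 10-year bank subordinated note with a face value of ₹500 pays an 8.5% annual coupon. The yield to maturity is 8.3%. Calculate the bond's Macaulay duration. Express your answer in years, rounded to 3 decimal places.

7.139 years

Periodic yield y = 0.083. Discount each cash flow and weight by its year:
  t   CF        PV=CF/(1+0.083)^t    t·PV
  1        42.50        39.2428        39.2428
  2        42.50        36.2353        72.4706
  3        42.50        33.4583       100.3748
  4        42.50        30.8941       123.5763
  5        42.50        28.5264       142.6319
  6        42.50        26.3401       158.0409
  7        42.50        24.3215       170.2503
  8        42.50        22.4575       179.6599
  9        42.50        20.7364       186.6274
  10      542.50       244.4079     2,444.0786
  Σ                    506.6202     3,616.9536
Price P = Σ PV = 506.6202.
Macaulay duration = Σ(t·PV) / P = 3,616.9536 / 506.6202 = 7.13938 years.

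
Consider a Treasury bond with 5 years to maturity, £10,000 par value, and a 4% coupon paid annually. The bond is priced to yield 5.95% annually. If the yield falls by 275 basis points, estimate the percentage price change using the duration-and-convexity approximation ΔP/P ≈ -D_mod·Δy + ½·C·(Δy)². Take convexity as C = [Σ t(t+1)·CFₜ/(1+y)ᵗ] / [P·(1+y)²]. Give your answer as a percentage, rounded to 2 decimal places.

With y = 0.0595:
  t   CF        PV=CF/(1+0.0595)^t    t·PV        t(t+1)·PV
  1       400.00       377.5366       377.5366         755.0731
  2       400.00       356.3347       712.6693       2,138.0080
  3       400.00       336.3234     1,008.9703       4,035.8810
  4       400.00       317.4360     1,269.7439       6,348.7195
  5    10,400.00     7,789.8399    38,949.1997     233,695.1981
  Σ                  9,177.4706    42,318.1197     246,972.8798
P = 9,177.4706; D_Mac = 4.61109 yrs; D_mod = 4.35214 yrs; C = 23.97311.
Duration effect: -4.35214 × (-0.0275) = +0.119684
Convexity effect: 0.5 × 23.97311 × (-0.0275)² = +0.0090648
ΔP/P ≈ +0.119684 + 0.0090648 = +0.128749 = +12.8749%.

+12.87%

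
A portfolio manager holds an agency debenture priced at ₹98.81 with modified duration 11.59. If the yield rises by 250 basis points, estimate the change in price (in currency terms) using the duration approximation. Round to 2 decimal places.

-₹28.63

Duration approximation: ΔP/P ≈ -D_mod · Δy = -11.59 × (+0.025) = -0.289750.
ΔP ≈ 98.81 × (-0.289750) = -28.6301975.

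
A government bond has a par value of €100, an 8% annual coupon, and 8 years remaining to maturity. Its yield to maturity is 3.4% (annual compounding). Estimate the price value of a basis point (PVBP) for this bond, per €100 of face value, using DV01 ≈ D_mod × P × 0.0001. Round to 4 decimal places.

Periodic yield y = 0.034.
  t   CF        PV=CF/(1+0.034)^t    t·PV
  1         8.00         7.7369         7.7369
  2         8.00         7.4825        14.9651
  3         8.00         7.2365        21.7095
  4         8.00         6.9985        27.9942
  5         8.00         6.7684        33.8421
  6         8.00         6.5459        39.2752
  7         8.00         6.3306        44.3143
  8       108.00        82.6532       661.2253
  Σ                    131.7526       851.0625
P = 131.7526; D_Mac = 6.45955 yrs; D_mod = 6.24715 yrs.
DV01 ≈ 6.24715 × 131.7526 × 0.0001 = 0.082308.

€0.0823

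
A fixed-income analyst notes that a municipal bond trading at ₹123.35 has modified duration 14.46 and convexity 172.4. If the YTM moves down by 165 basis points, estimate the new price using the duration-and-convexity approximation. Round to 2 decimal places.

Duration effect: -D_mod·Δy = -14.46 × (-0.0165) = +0.238590
Convexity effect: ½·C·(Δy)² = 0.5 × 172.4 × (-0.0165)² = +0.02346795
ΔP/P ≈ +0.238590 + 0.02346795 = +0.26205795
New price ≈ 123.35 × (1 + 0.26205795) = 155.6748481325.

₹155.67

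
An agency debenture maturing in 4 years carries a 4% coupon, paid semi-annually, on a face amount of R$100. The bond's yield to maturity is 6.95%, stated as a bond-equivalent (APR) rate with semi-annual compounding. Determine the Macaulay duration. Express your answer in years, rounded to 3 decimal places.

3.718 years

Periodic yield y = 0.03475. Discount each cash flow and weight by its period:
  t   CF        PV=CF/(1+0.03475)^t    t·PV
  1         2.00         1.9328         1.9328
  2         2.00         1.8679         3.7358
  3         2.00         1.8052         5.4156
  4         2.00         1.7446         6.9783
  5         2.00         1.6860         8.4299
  6         2.00         1.6294         9.7762
  7         2.00         1.5746        11.0225
  8       102.00        77.6098       620.8786
  Σ                     89.8503       668.1697
Price P = Σ PV = 89.8503.
Macaulay duration = Σ(t·PV) / P = 668.1697 / 89.8503 = 7.43647 half-year periods.
In years: 7.43647 / 2 = 3.71824 years.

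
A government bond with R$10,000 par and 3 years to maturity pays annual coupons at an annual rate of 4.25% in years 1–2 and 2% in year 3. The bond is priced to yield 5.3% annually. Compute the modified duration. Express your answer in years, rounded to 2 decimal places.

Periodic yield y = 0.053. First find Macaulay duration:
  t   CF        PV=CF/(1+0.053)^t    t·PV
  1       425.00       403.6087       403.6087
  2       425.00       383.2941       766.5883
  3    10,200.00     8,736.0489    26,208.1468
  Σ                  9,522.9518    27,378.3438
P = 9,522.9518; Macaulay duration = 27,378.3438 / 9,522.9518 = 2.87499 years.
Modified duration = D_Mac / (1 + y) = 2.87499 / 1.053 = 2.73028 years.

2.73 years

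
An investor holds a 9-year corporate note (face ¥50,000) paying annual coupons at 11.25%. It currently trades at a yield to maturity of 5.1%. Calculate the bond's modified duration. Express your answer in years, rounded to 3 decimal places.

Periodic yield y = 0.051. First find Macaulay duration:
  t   CF        PV=CF/(1+0.051)^t    t·PV
  1     5,625.00     5,352.0457     5,352.0457
  2     5,625.00     5,092.3365    10,184.6730
  3     5,625.00     4,845.2298    14,535.6894
  4     5,625.00     4,610.1140    18,440.4559
  5     5,625.00     4,386.4072    21,932.0360
  6     5,625.00     4,173.5559    25,041.3352
  7     5,625.00     3,971.0332    27,797.2322
  8     5,625.00     3,778.3379    30,226.7035
  9    55,625.00    35,550.4891   319,954.4016
  Σ                 71,759.5492   473,464.5725
P = 71,759.5492; Macaulay duration = 473,464.5725 / 71,759.5492 = 6.59793 years.
Modified duration = D_Mac / (1 + y) = 6.59793 / 1.051 = 6.27777 years.

6.278 years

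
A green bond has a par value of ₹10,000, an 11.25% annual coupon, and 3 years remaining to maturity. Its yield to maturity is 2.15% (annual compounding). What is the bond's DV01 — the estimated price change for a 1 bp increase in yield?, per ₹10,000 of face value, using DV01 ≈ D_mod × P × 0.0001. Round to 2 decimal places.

₹3.38

Periodic yield y = 0.0215.
  t   CF        PV=CF/(1+0.0215)^t    t·PV
  1     1,125.00     1,101.3216     1,101.3216
  2     1,125.00     1,078.1415     2,156.2831
  3    11,125.00    10,437.2217    31,311.6650
  Σ                 12,616.6848    34,569.2696
P = 12,616.6848; D_Mac = 2.73996 yrs; D_mod = 2.68230 yrs.
DV01 ≈ 2.68230 × 12,616.6848 × 0.0001 = 3.384167.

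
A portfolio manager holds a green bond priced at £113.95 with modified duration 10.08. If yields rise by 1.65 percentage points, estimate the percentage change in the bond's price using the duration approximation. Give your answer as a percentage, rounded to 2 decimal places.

-16.63%

Duration approximation: ΔP/P ≈ -D_mod · Δy = -10.08 × (+0.0165) = -0.166320.
As a percentage: -16.6320%.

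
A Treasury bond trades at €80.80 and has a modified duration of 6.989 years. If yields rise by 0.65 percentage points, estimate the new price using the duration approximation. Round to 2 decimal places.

€77.13

Duration approximation: ΔP/P ≈ -D_mod · Δy = -6.989 × (+0.0065) = -0.0454285.
New price ≈ 80.80 × (1 - 0.0454285) = 77.1293772.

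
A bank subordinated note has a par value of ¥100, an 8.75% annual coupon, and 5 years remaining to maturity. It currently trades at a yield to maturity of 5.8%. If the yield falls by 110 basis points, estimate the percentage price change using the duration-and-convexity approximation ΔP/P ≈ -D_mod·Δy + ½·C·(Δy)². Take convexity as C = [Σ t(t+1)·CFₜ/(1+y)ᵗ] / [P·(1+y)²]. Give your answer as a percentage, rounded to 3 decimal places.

+4.607%

With y = 0.058:
  t   CF        PV=CF/(1+0.058)^t    t·PV        t(t+1)·PV
  1         8.75         8.2703         8.2703          16.5406
  2         8.75         7.8169        15.6339          46.9016
  3         8.75         7.3884        22.1652          88.6609
  4         8.75         6.9834        27.9335         139.6675
  5       108.75        82.0353       410.1766       2,461.0599
  Σ                    112.4944       484.1796       2,752.8306
P = 112.4944; D_Mac = 4.30403 yrs; D_mod = 4.06808 yrs; C = 21.86137.
Duration effect: -4.06808 × (-0.011) = +0.044749
Convexity effect: 0.5 × 21.86137 × (-0.011)² = +0.0013226
ΔP/P ≈ +0.044749 + 0.0013226 = +0.046072 = +4.6072%.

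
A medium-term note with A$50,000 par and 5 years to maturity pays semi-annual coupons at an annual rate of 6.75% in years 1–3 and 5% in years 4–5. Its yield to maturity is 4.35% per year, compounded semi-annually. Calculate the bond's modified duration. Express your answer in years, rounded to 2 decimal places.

4.28 years

Periodic yield y = 0.02175. First find Macaulay duration:
  t   CF        PV=CF/(1+0.02175)^t    t·PV
  1     1,687.50     1,651.5782     1,651.5782
  2     1,687.50     1,616.4210     3,232.8420
  3     1,687.50     1,582.0123     4,746.0368
  4     1,687.50     1,548.3359     6,193.3438
  5     1,687.50     1,515.3765     7,576.8825
  6     1,687.50     1,483.1187     8,898.7120
  7     1,250.00     1,075.2204     7,526.5427
  8     1,250.00     1,052.3322     8,418.6573
  9     1,250.00     1,029.9312     9,269.3804
  10   51,250.00    41,328.2871   413,282.8711
  Σ                 53,882.6134   470,796.8467
P = 53,882.6134; Macaulay duration = 470,796.8467 / 53,882.6134 = 8.73745 half-year periods = 4.36873 years.
Modified duration = D_Mac / (1 + y) = 4.36873 / 1.02175 = 4.27573 years.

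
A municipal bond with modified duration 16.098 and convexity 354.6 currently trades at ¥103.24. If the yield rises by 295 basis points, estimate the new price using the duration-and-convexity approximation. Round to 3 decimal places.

Duration effect: -D_mod·Δy = -16.098 × (+0.0295) = -0.474891
Convexity effect: ½·C·(Δy)² = 0.5 × 354.6 × (0.0295)² = +0.154295325
ΔP/P ≈ -0.474891 + 0.154295325 = -0.320595675
New price ≈ 103.24 × (1 - 0.320595675) = 70.141702513.

¥70.142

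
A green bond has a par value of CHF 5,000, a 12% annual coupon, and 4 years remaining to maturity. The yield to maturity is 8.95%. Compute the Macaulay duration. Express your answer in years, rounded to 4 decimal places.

3.4309 years

Periodic yield y = 0.0895. Discount each cash flow and weight by its year:
  t   CF        PV=CF/(1+0.0895)^t    t·PV
  1       600.00       550.7113       550.7113
  2       600.00       505.4716     1,010.9433
  3       600.00       463.9483     1,391.8448
  4     5,600.00     3,974.4688    15,897.8751
  Σ                  5,494.6000    18,851.3744
Price P = Σ PV = 5,494.6000.
Macaulay duration = Σ(t·PV) / P = 18,851.3744 / 5,494.6000 = 3.43089 years.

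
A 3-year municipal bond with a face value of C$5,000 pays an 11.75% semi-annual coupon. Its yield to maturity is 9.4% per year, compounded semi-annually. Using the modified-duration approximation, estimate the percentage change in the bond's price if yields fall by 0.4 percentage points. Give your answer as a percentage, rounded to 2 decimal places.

Periodic yield y = 0.047. Modified duration first:
  t   CF        PV=CF/(1+0.047)^t    t·PV
  1       293.75       280.5635       280.5635
  2       293.75       267.9690       535.9379
  3       293.75       255.9398       767.8194
  4       293.75       244.4506       977.8025
  5       293.75       233.4772     1,167.3860
  6     5,293.75     4,018.6792    24,112.0751
  Σ                  5,301.0793    27,841.5845
P = 5,301.0793; D_Mac = 5.25206 half-year periods = 2.62603 yrs; D_mod = 2.62603/(1+0.047) = 2.50815 yrs.
ΔP/P ≈ -D_mod · Δy = -2.50815 × (-0.004) = +0.010033 = +1.0033%.

+1.00%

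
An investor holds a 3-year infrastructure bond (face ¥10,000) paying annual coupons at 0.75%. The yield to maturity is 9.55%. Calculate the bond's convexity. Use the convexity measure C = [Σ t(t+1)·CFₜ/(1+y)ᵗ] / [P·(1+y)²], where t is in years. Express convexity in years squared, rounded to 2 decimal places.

9.89

With y = 0.0955:
  t   CF        PV=CF/(1+0.0955)^t    t·PV        t(t+1)·PV
  1        75.00        68.4619        68.4619         136.9238
  2        75.00        62.4937       124.9875         374.9624
  3    10,075.00     7,663.1603    22,989.4808      91,957.9233
  Σ                  7,794.1159    23,182.9302      92,469.8095
P = 7,794.1159.
Convexity = Σ t(t+1)·PV / [P·(1+y)²] = 92,469.8095 / (7,794.1159 × 1.200120) = 9.88572.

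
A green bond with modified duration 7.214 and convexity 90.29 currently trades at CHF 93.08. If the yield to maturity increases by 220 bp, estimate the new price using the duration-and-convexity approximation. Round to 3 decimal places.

Duration effect: -D_mod·Δy = -7.214 × (+0.022) = -0.158708
Convexity effect: ½·C·(Δy)² = 0.5 × 90.29 × (0.022)² = +0.02185018
ΔP/P ≈ -0.158708 + 0.02185018 = -0.13685782
New price ≈ 93.08 × (1 - 0.13685782) = 80.3412741144.

CHF 80.341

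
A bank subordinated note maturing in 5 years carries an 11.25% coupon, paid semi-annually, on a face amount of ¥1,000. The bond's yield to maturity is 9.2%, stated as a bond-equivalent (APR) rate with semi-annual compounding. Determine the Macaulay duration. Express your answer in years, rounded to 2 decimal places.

Periodic yield y = 0.046. Discount each cash flow and weight by its period:
  t   CF        PV=CF/(1+0.046)^t    t·PV
  1        56.25        53.7763        53.7763
  2        56.25        51.4114       102.8227
  3        56.25        49.1504       147.4513
  4        56.25        46.9890       187.9558
  5        56.25        44.9225       224.6126
  6        56.25        42.9470       257.6818
  7        56.25        41.0583       287.4079
  8        56.25        39.2527       314.0212
  9        56.25        37.5264       337.7380
  10    1,056.25       673.6741     6,736.7414
  Σ                  1,080.7081     8,650.2091
Price P = Σ PV = 1,080.7081.
Macaulay duration = Σ(t·PV) / P = 8,650.2091 / 1,080.7081 = 8.00421 half-year periods.
In years: 8.00421 / 2 = 4.00210 years.

4.00 years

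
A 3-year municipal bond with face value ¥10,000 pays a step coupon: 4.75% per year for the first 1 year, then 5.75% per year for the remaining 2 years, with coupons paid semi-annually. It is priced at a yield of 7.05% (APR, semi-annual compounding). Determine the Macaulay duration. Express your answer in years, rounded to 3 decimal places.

2.814 years

Periodic yield y = 0.03525. Discount each cash flow and weight by its period:
  t   CF        PV=CF/(1+0.03525)^t    t·PV
  1       237.50       229.4132       229.4132
  2       237.50       221.6017       443.2034
  3       287.50       259.1207       777.3621
  4       287.50       250.2977     1,001.1909
  5       287.50       241.7751     1,208.8757
  6    10,287.50     8,356.7693    50,140.6158
  Σ                  9,558.9778    53,800.6612
Price P = Σ PV = 9,558.9778.
Macaulay duration = Σ(t·PV) / P = 53,800.6612 / 9,558.9778 = 5.62829 half-year periods.
In years: 5.62829 / 2 = 2.81414 years.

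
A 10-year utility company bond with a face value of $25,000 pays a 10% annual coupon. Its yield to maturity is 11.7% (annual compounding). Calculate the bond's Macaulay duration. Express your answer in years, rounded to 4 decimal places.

6.5818 years

Periodic yield y = 0.117. Discount each cash flow and weight by its year:
  t   CF        PV=CF/(1+0.117)^t    t·PV
  1     2,500.00     2,238.1379     2,238.1379
  2     2,500.00     2,003.7044     4,007.4089
  3     2,500.00     1,793.8267     5,381.4802
  4     2,500.00     1,605.9326     6,423.7304
  5     2,500.00     1,437.7194     7,188.5972
  6     2,500.00     1,287.1257     7,722.7543
  7     2,500.00     1,152.3059     8,066.1415
  8     2,500.00     1,031.6078     8,252.8625
  9     2,500.00       923.5522     8,311.9699
  10   27,500.00     9,094.9635    90,949.6355
  Σ                 22,568.8763   148,542.7182
Price P = Σ PV = 22,568.8763.
Macaulay duration = Σ(t·PV) / P = 148,542.7182 / 22,568.8763 = 6.58175 years.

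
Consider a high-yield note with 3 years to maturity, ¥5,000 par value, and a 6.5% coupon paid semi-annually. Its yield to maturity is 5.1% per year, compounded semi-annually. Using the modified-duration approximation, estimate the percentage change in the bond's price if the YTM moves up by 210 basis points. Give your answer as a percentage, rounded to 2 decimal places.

Periodic yield y = 0.0255. Modified duration first:
  t   CF        PV=CF/(1+0.0255)^t    t·PV
  1       162.50       158.4593       158.4593
  2       162.50       154.5191       309.0381
  3       162.50       150.6768       452.0304
  4       162.50       146.9301       587.7203
  5       162.50       143.2765       716.3826
  6     5,162.50     4,438.6007    26,631.6041
  Σ                  5,192.4624    28,855.2349
P = 5,192.4624; D_Mac = 5.55714 half-year periods = 2.77857 yrs; D_mod = 2.77857/(1+0.0255) = 2.70948 yrs.
ΔP/P ≈ -D_mod · Δy = -2.70948 × (+0.021) = -0.056899 = -5.6899%.

-5.69%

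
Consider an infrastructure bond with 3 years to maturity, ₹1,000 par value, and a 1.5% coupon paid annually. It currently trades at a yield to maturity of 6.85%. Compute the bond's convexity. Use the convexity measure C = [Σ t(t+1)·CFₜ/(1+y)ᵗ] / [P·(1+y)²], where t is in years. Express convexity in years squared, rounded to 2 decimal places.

10.29

With y = 0.0685:
  t   CF        PV=CF/(1+0.0685)^t    t·PV        t(t+1)·PV
  1        15.00        14.0384        14.0384          28.0767
  2        15.00        13.1384        26.2768          78.8304
  3     1,015.00       832.0367     2,496.1100       9,984.4399
  Σ                    859.2134     2,536.4251      10,091.3470
P = 859.2134.
Convexity = Σ t(t+1)·PV / [P·(1+y)²] = 10,091.3470 / (859.2134 × 1.141692) = 10.28724.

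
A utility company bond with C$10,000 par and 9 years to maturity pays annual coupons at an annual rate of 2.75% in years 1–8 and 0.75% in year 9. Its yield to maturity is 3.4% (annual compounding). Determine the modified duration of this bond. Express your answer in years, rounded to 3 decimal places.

Periodic yield y = 0.034. First find Macaulay duration:
  t   CF        PV=CF/(1+0.034)^t    t·PV
  1       275.00       265.9574       265.9574
  2       275.00       257.2122       514.4245
  3       275.00       248.7546       746.2637
  4       275.00       240.5750       962.3001
  5       275.00       232.6644     1,163.3222
  6       275.00       225.0140     1,350.0838
  7       275.00       217.6150     1,523.3053
  8       275.00       210.4594     1,683.6754
  9    10,075.00     7,456.9324    67,112.3916
  Σ                  9,355.1845    75,321.7240
P = 9,355.1845; Macaulay duration = 75,321.7240 / 9,355.1845 = 8.05133 years.
Modified duration = D_Mac / (1 + y) = 8.05133 / 1.034 = 7.78659 years.

7.787 years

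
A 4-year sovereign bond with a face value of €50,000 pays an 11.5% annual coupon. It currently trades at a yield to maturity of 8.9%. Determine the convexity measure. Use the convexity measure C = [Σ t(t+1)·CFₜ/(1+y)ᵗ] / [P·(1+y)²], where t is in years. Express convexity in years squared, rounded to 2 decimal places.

With y = 0.089:
  t   CF        PV=CF/(1+0.089)^t    t·PV        t(t+1)·PV
  1     5,750.00     5,280.0735     5,280.0735      10,560.1469
  2     5,750.00     4,848.5523     9,697.1046      29,091.3138
  3     5,750.00     4,452.2978    13,356.8934      53,427.5736
  4    55,750.00    39,639.9732   158,559.8930     792,799.4649
  Σ                 54,220.8968   186,893.9645     885,878.4993
P = 54,220.8968.
Convexity = Σ t(t+1)·PV / [P·(1+y)²] = 885,878.4993 / (54,220.8968 × 1.185921) = 13.77691.

13.78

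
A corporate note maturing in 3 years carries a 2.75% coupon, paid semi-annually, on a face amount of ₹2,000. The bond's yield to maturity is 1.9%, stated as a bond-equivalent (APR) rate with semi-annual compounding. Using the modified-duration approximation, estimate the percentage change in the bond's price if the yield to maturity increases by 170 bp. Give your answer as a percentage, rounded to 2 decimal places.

Periodic yield y = 0.0095. Modified duration first:
  t   CF        PV=CF/(1+0.0095)^t    t·PV
  1        27.50        27.2412        27.2412
  2        27.50        26.9849        53.9697
  3        27.50        26.7309        80.1927
  4        27.50        26.4794       105.9174
  5        27.50        26.2302       131.1508
  6     2,027.50     1,915.6798    11,494.0789
  Σ                  2,049.3463    11,892.5508
P = 2,049.3463; D_Mac = 5.80309 half-year periods = 2.90155 yrs; D_mod = 2.90155/(1+0.0095) = 2.87424 yrs.
ΔP/P ≈ -D_mod · Δy = -2.87424 × (+0.017) = -0.048862 = -4.8862%.

-4.89%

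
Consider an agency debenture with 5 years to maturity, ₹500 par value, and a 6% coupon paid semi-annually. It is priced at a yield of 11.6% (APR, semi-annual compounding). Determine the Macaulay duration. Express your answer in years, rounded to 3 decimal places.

Periodic yield y = 0.058. Discount each cash flow and weight by its period:
  t   CF        PV=CF/(1+0.058)^t    t·PV
  1        15.00        14.1777        14.1777
  2        15.00        13.4005        26.8009
  3        15.00        12.6658        37.9975
  4        15.00        11.9715        47.8860
  5        15.00        11.3152        56.5761
  6        15.00        10.6949        64.1695
  7        15.00        10.1086        70.7603
  8        15.00         9.5545        76.4356
  9        15.00         9.0307        81.2761
  10      515.00       293.0560     2,930.5596
  Σ                    395.9753     3,406.6393
Price P = Σ PV = 395.9753.
Macaulay duration = Σ(t·PV) / P = 3,406.6393 / 395.9753 = 8.60316 half-year periods.
In years: 8.60316 / 2 = 4.30158 years.

4.302 years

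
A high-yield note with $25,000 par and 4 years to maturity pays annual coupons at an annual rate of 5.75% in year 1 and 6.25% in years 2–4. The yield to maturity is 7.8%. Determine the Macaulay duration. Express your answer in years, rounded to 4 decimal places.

Periodic yield y = 0.078. Discount each cash flow and weight by its year:
  t   CF        PV=CF/(1+0.078)^t    t·PV
  1     1,437.50     1,333.4879     1,333.4879
  2     1,562.50     1,344.5672     2,689.1343
  3     1,562.50     1,247.2794     3,741.8381
  4    26,562.50    19,669.5264    78,678.1057
  Σ                 23,594.8609    86,442.5662
Price P = Σ PV = 23,594.8609.
Macaulay duration = Σ(t·PV) / P = 86,442.5662 / 23,594.8609 = 3.66362 years.

3.6636 years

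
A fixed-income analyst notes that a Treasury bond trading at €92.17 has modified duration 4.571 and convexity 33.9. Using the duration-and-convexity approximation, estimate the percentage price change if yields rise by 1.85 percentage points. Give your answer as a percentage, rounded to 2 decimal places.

-7.88%

Duration effect: -D_mod·Δy = -4.571 × (+0.0185) = -0.0845635
Convexity effect: ½·C·(Δy)² = 0.5 × 33.9 × (0.0185)² = +0.0058011375
ΔP/P ≈ -0.0845635 + 0.0058011375 = -0.0787623625
= -7.87623625%.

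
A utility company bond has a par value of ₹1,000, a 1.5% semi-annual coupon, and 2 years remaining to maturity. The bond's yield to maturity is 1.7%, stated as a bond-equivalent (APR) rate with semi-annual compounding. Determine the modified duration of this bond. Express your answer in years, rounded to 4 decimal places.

1.9611 years

Periodic yield y = 0.0085. First find Macaulay duration:
  t   CF        PV=CF/(1+0.0085)^t    t·PV
  1         7.50         7.4368         7.4368
  2         7.50         7.3741        14.7482
  3         7.50         7.3120        21.9359
  4     1,007.50       973.9607     3,895.8429
  Σ                    996.0836     3,939.9638
P = 996.0836; Macaulay duration = 3,939.9638 / 996.0836 = 3.95546 half-year periods = 1.97773 years.
Modified duration = D_Mac / (1 + y) = 1.97773 / 1.0085 = 1.96106 years.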